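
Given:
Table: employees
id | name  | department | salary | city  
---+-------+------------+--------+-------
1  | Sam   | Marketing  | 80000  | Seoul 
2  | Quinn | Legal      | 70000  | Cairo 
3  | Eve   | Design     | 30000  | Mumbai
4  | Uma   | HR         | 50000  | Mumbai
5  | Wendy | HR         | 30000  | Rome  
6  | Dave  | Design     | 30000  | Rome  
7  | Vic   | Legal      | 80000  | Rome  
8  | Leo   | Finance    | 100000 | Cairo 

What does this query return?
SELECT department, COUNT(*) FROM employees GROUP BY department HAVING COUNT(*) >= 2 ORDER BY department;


Groups with count >= 2:
  Design: 2 -> PASS
  HR: 2 -> PASS
  Legal: 2 -> PASS
  Finance: 1 -> filtered out
  Marketing: 1 -> filtered out


3 groups:
Design, 2
HR, 2
Legal, 2


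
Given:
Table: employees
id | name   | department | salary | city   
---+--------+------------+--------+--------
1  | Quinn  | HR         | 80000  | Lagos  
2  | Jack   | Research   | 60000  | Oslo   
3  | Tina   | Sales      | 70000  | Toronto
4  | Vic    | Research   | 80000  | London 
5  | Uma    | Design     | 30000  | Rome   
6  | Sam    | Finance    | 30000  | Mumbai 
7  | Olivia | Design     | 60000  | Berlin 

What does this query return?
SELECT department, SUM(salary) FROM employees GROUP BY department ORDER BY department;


Summing salary within each department:
  Design: 30000 + 60000 = 90000
  Finance: 30000 = 30000
  HR: 80000 = 80000
  Research: 60000 + 80000 = 140000
  Sales: 70000 = 70000


5 groups:
Design, 90000
Finance, 30000
HR, 80000
Research, 140000
Sales, 70000


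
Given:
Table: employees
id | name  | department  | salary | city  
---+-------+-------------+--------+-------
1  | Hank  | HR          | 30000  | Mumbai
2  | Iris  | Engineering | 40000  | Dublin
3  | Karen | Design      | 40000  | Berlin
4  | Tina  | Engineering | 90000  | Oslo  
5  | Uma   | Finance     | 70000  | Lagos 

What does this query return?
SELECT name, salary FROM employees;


Projecting columns: name, salary

5 rows:
Hank, 30000
Iris, 40000
Karen, 40000
Tina, 90000
Uma, 70000


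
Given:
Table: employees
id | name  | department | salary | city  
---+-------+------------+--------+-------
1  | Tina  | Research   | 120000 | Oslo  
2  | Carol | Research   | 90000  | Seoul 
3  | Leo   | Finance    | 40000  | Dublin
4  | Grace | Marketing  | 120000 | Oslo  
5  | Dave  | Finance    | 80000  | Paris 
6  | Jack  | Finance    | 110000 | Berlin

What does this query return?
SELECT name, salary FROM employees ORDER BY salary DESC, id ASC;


Sorting by salary DESC, then id ASC for ties

6 rows:
Tina, 120000
Grace, 120000
Jack, 110000
Carol, 90000
Dave, 80000
Leo, 40000


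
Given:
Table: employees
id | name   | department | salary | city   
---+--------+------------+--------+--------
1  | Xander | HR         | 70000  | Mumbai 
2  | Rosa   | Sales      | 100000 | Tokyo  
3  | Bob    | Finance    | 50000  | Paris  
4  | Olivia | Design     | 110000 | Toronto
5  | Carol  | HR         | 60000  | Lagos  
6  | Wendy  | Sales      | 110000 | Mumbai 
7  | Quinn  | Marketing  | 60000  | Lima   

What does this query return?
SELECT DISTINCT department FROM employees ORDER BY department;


All 'department' values (row order): HR, Sales, Finance, Design, HR, Sales, Marketing
Removing duplicates leaves 5 unique value(s).

5 values:
Design
Finance
HR
Marketing
Sales


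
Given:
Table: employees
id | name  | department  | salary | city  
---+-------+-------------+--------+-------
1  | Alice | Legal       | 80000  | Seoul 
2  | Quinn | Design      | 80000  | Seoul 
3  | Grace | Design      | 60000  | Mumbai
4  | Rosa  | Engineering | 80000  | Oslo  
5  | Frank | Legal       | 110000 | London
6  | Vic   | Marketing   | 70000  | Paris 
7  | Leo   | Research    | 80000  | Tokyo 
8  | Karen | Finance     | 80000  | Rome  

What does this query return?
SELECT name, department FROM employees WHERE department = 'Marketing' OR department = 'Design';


Filtering: department = 'Marketing' OR 'Design'
Matching: 3 rows

3 rows:
Quinn, Design
Grace, Design
Vic, Marketing


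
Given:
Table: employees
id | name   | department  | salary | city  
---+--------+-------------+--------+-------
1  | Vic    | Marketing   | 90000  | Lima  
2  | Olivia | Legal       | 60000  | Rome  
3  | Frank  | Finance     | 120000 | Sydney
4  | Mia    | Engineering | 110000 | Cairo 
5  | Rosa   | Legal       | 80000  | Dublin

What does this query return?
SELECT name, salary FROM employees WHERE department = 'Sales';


Filtering: department = 'Sales'
Matching rows: 0

Empty result set (0 rows)


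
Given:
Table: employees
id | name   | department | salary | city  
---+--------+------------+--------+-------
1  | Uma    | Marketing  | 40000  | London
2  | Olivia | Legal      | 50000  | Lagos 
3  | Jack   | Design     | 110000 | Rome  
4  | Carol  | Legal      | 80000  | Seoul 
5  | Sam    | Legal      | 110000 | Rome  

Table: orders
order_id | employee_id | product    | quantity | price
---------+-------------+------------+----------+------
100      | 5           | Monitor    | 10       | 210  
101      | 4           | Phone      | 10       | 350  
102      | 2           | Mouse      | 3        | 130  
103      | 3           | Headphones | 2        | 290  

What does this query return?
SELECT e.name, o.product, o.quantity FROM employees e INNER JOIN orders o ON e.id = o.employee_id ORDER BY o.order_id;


Joining employees.id = orders.employee_id:
  employee Sam (id=5) -> order Monitor
  employee Carol (id=4) -> order Phone
  employee Olivia (id=2) -> order Mouse
  employee Jack (id=3) -> order Headphones


4 rows:
Sam, Monitor, 10
Carol, Phone, 10
Olivia, Mouse, 3
Jack, Headphones, 2


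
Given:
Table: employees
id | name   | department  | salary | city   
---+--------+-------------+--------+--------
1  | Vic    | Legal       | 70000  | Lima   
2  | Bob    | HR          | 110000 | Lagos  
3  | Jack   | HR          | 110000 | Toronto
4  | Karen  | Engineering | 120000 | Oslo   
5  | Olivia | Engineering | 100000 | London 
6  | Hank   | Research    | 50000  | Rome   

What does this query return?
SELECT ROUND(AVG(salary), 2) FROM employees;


SUM(salary) = 560000
COUNT = 6
ROUND(AVG, 2) = ROUND(560000 / 6, 2) = 93333.33

93333.33


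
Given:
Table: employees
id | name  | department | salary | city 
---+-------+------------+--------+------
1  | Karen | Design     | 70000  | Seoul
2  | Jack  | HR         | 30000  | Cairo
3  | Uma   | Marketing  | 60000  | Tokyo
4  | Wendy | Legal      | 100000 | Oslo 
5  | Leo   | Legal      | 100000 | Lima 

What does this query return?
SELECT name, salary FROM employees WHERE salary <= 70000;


Filtering: salary <= 70000
Matching: 3 rows

3 rows:
Karen, 70000
Jack, 30000
Uma, 60000


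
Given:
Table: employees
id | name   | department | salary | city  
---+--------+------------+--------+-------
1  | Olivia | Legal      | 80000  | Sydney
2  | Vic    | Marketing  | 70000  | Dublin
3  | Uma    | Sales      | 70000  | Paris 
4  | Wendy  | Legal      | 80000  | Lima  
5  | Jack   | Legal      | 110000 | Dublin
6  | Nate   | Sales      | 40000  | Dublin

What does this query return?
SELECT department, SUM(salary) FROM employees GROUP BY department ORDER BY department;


Summing salary within each department:
  Legal: 80000 + 80000 + 110000 = 270000
  Marketing: 70000 = 70000
  Sales: 70000 + 40000 = 110000


3 groups:
Legal, 270000
Marketing, 70000
Sales, 110000


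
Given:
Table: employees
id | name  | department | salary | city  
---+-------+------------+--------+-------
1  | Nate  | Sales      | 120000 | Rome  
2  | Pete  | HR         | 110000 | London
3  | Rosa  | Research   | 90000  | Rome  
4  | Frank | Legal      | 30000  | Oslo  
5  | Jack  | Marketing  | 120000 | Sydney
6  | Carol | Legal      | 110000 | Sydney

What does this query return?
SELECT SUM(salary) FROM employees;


SUM(salary) = 120000 + 110000 + 90000 + 30000 + 120000 + 110000 = 580000

580000


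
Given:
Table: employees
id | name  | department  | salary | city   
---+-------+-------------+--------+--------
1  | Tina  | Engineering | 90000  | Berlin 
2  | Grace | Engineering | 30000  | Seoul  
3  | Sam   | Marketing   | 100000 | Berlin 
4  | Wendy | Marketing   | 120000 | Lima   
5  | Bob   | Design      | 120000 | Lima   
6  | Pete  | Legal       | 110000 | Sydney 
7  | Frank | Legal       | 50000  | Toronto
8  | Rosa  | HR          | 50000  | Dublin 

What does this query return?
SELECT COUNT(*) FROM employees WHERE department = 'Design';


Counting rows where department = 'Design'
  Bob -> MATCH


1


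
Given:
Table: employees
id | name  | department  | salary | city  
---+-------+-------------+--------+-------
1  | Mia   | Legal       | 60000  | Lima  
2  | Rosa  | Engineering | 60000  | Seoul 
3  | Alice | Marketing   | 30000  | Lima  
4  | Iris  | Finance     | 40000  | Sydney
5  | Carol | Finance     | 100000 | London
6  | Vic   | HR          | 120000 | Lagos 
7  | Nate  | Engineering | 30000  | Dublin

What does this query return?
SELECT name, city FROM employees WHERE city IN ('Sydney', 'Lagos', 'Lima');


Filtering: city IN ('Sydney', 'Lagos', 'Lima')
Matching: 4 rows

4 rows:
Mia, Lima
Alice, Lima
Iris, Sydney
Vic, Lagos


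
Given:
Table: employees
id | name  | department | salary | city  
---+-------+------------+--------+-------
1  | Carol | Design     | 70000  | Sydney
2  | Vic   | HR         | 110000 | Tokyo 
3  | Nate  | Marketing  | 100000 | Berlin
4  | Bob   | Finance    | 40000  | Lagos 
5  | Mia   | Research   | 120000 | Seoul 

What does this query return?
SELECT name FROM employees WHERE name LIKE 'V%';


LIKE 'V%' matches names starting with 'V'
Matching: 1

1 rows:
Vic


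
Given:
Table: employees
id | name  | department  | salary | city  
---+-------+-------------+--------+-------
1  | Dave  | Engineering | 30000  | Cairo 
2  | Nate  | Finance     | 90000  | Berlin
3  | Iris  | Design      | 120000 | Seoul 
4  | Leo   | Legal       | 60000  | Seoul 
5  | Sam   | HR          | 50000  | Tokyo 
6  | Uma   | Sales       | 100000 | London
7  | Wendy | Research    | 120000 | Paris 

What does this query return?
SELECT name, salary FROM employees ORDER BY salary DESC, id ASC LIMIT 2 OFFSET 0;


Sort by salary DESC (id ASC tiebreak), then skip 0 and take 2
Rows 1 through 2

2 rows:
Iris, 120000
Wendy, 120000


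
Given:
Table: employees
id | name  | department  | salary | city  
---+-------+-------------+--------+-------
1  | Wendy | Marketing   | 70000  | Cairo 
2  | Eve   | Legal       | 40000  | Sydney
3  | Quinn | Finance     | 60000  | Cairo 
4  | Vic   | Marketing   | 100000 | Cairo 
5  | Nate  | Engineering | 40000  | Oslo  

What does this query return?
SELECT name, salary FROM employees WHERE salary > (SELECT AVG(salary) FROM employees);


Subquery: AVG(salary) = 62000.0
Filtering: salary > 62000.0
  Wendy (70000) -> MATCH
  Vic (100000) -> MATCH


2 rows:
Wendy, 70000
Vic, 100000


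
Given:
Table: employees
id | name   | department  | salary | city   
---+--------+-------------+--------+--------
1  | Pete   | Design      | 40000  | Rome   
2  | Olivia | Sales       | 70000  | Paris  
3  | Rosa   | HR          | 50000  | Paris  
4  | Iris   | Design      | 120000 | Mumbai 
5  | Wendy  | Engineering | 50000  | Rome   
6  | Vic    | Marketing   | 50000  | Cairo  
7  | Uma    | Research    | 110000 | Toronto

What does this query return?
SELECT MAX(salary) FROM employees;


Salaries: 40000, 70000, 50000, 120000, 50000, 50000, 110000
MAX = 120000

120000


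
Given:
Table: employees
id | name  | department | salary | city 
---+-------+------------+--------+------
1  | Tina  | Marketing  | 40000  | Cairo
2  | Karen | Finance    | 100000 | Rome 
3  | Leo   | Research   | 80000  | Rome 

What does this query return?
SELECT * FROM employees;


SELECT * returns all 3 rows with all columns

3 rows:
1, Tina, Marketing, 40000, Cairo
2, Karen, Finance, 100000, Rome
3, Leo, Research, 80000, Rome


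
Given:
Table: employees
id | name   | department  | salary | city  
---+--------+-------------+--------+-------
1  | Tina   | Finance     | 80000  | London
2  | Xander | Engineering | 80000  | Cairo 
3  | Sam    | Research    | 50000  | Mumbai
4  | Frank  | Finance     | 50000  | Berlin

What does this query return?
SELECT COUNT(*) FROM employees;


COUNT(*) counts all rows

4


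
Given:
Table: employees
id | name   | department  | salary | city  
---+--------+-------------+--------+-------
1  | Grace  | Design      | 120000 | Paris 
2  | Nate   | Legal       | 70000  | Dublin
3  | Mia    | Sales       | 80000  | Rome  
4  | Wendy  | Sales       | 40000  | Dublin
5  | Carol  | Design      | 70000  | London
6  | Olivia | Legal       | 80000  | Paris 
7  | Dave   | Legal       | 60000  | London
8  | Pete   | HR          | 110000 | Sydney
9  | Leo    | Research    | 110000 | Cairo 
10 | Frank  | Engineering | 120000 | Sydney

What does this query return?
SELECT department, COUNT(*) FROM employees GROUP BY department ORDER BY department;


Assigning each row to its department group:
  Grace -> Design
  Nate -> Legal
  Mia -> Sales
  Wendy -> Sales
  Carol -> Design
  Olivia -> Legal
  Dave -> Legal
  Pete -> HR
  Leo -> Research
  Frank -> Engineering


6 groups:
Design, 2
Engineering, 1
HR, 1
Legal, 3
Research, 1
Sales, 2


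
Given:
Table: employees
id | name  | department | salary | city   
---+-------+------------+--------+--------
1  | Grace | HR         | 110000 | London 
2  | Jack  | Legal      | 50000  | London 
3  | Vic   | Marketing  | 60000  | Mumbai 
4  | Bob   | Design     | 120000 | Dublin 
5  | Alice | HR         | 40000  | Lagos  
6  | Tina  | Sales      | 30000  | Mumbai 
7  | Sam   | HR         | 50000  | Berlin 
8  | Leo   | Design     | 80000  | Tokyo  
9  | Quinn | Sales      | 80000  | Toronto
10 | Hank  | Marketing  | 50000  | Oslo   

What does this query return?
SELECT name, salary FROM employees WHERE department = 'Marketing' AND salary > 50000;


Filtering: department = 'Marketing' AND salary > 50000
Matching: 1 rows

1 rows:
Vic, 60000


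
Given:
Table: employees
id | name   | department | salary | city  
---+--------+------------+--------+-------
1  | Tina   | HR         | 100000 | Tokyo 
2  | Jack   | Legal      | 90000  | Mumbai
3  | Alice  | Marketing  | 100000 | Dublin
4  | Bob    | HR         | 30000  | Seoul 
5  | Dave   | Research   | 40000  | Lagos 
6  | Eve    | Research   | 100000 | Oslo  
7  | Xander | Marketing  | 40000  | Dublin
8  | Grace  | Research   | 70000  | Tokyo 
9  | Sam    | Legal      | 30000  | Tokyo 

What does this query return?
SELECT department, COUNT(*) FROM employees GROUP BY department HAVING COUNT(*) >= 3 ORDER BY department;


Groups with count >= 3:
  Research: 3 -> PASS
  HR: 2 -> filtered out
  Legal: 2 -> filtered out
  Marketing: 2 -> filtered out


1 groups:
Research, 3


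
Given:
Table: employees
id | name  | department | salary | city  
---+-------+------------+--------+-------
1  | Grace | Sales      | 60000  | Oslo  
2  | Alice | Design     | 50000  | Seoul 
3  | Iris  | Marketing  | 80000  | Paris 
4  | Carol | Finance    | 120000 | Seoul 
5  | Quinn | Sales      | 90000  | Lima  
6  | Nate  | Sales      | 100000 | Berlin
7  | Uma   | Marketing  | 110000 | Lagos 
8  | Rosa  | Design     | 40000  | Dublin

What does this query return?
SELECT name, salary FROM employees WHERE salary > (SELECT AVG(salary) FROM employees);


Subquery: AVG(salary) = 81250.0
Filtering: salary > 81250.0
  Carol (120000) -> MATCH
  Quinn (90000) -> MATCH
  Nate (100000) -> MATCH
  Uma (110000) -> MATCH


4 rows:
Carol, 120000
Quinn, 90000
Nate, 100000
Uma, 110000


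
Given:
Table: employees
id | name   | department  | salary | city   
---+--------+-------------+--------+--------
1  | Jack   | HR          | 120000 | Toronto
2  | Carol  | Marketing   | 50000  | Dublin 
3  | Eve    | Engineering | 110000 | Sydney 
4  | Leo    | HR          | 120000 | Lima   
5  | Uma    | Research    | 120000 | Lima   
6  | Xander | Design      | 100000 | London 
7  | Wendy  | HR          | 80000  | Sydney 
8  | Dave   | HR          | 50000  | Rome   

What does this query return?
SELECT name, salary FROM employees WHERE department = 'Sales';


Filtering: department = 'Sales'
Matching rows: 0

Empty result set (0 rows)


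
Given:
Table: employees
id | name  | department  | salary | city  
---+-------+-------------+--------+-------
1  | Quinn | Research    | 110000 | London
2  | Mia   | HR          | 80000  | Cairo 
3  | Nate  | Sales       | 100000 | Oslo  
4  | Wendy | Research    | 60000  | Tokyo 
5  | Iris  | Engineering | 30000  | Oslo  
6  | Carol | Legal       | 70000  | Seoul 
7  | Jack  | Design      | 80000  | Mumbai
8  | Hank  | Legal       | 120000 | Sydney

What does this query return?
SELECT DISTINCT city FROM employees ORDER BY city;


All 'city' values (row order): London, Cairo, Oslo, Tokyo, Oslo, Seoul, Mumbai, Sydney
Removing duplicates leaves 7 unique value(s).

7 values:
Cairo
London
Mumbai
Oslo
Seoul
Sydney
Tokyo


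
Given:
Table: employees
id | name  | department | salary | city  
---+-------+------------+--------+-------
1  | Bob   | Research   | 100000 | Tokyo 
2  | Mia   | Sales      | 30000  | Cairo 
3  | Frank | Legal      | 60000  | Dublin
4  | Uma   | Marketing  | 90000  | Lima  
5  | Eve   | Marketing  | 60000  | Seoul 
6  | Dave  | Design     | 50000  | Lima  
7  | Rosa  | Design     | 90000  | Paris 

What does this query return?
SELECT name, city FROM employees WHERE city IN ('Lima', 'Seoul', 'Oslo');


Filtering: city IN ('Lima', 'Seoul', 'Oslo')
Matching: 3 rows

3 rows:
Uma, Lima
Eve, Seoul
Dave, Lima


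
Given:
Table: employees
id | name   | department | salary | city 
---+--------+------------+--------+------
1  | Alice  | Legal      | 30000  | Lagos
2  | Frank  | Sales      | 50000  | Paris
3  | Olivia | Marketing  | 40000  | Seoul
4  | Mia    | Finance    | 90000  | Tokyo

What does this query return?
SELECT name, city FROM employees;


Projecting columns: name, city

4 rows:
Alice, Lagos
Frank, Paris
Olivia, Seoul
Mia, Tokyo


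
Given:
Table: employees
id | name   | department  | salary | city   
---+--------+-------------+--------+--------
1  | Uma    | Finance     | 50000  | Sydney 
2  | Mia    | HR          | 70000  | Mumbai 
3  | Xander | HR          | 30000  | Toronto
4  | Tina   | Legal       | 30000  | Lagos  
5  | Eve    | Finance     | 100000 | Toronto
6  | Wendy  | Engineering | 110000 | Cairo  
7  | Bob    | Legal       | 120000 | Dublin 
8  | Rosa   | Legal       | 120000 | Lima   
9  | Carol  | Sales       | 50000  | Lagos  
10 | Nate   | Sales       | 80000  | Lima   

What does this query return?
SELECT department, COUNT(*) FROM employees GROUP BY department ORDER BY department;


Assigning each row to its department group:
  Uma -> Finance
  Mia -> HR
  Xander -> HR
  Tina -> Legal
  Eve -> Finance
  Wendy -> Engineering
  Bob -> Legal
  Rosa -> Legal
  Carol -> Sales
  Nate -> Sales


5 groups:
Engineering, 1
Finance, 2
HR, 2
Legal, 3
Sales, 2


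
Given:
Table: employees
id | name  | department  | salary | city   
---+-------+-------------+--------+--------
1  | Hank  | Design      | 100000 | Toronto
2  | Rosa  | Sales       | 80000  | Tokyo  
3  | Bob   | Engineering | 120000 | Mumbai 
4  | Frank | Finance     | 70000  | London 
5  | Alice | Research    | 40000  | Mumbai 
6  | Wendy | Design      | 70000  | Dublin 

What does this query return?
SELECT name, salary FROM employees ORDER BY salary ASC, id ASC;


Sorting by salary ASC, then id ASC for ties

6 rows:
Alice, 40000
Frank, 70000
Wendy, 70000
Rosa, 80000
Hank, 100000
Bob, 120000


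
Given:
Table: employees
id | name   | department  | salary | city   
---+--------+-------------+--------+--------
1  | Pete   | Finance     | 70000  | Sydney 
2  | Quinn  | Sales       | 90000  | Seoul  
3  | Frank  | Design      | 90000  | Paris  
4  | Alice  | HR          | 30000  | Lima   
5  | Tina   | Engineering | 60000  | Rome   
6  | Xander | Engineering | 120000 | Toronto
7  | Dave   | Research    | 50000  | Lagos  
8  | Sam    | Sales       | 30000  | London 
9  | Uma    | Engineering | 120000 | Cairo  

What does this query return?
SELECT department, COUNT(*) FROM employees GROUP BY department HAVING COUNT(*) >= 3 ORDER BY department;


Groups with count >= 3:
  Engineering: 3 -> PASS
  Design: 1 -> filtered out
  Finance: 1 -> filtered out
  HR: 1 -> filtered out
  Research: 1 -> filtered out
  Sales: 2 -> filtered out


1 groups:
Engineering, 3


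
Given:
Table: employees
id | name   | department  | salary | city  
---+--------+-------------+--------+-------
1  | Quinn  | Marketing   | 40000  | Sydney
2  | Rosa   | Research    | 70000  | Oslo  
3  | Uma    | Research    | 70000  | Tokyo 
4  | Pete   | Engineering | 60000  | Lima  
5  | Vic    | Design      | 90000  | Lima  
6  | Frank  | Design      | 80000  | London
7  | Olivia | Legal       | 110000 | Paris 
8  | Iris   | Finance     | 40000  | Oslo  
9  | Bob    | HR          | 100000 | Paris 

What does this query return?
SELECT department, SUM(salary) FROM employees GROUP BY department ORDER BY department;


Summing salary within each department:
  Design: 90000 + 80000 = 170000
  Engineering: 60000 = 60000
  Finance: 40000 = 40000
  HR: 100000 = 100000
  Legal: 110000 = 110000
  Marketing: 40000 = 40000
  Research: 70000 + 70000 = 140000


7 groups:
Design, 170000
Engineering, 60000
Finance, 40000
HR, 100000
Legal, 110000
Marketing, 40000
Research, 140000


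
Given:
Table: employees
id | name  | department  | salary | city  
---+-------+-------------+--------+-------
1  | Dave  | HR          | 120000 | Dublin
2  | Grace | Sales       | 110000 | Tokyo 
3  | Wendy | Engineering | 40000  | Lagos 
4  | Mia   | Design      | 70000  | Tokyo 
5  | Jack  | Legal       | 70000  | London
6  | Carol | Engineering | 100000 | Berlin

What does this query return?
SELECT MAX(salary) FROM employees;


Salaries: 120000, 110000, 40000, 70000, 70000, 100000
MAX = 120000

120000


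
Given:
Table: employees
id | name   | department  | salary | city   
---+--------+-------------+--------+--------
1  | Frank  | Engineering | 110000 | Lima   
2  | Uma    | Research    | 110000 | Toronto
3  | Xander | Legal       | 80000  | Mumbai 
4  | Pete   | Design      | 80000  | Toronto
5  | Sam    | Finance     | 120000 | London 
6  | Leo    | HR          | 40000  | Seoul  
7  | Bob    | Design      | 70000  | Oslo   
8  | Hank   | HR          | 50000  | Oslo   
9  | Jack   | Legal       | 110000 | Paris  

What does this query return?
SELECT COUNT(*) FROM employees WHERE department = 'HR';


Counting rows where department = 'HR'
  Leo -> MATCH
  Hank -> MATCH


2


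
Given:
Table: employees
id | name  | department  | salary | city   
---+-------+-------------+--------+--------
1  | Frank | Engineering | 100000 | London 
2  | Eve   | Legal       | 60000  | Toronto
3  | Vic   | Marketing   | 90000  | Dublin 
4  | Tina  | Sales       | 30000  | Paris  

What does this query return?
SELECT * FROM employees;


SELECT * returns all 4 rows with all columns

4 rows:
1, Frank, Engineering, 100000, London
2, Eve, Legal, 60000, Toronto
3, Vic, Marketing, 90000, Dublin
4, Tina, Sales, 30000, Paris


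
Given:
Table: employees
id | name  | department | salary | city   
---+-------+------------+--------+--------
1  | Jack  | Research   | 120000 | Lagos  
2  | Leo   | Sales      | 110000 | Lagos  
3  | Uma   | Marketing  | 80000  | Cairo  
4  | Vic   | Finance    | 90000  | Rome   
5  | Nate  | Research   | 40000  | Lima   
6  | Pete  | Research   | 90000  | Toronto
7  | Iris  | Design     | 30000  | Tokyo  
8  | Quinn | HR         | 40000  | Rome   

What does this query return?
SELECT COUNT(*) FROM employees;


COUNT(*) counts all rows

8


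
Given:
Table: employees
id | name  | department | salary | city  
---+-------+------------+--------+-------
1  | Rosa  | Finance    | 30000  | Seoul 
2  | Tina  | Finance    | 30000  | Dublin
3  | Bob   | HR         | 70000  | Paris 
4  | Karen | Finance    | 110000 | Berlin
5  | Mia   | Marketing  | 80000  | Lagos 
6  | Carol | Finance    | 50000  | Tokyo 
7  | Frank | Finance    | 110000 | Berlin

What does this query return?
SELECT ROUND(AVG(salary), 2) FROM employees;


SUM(salary) = 480000
COUNT = 7
ROUND(AVG, 2) = ROUND(480000 / 7, 2) = 68571.43

68571.43


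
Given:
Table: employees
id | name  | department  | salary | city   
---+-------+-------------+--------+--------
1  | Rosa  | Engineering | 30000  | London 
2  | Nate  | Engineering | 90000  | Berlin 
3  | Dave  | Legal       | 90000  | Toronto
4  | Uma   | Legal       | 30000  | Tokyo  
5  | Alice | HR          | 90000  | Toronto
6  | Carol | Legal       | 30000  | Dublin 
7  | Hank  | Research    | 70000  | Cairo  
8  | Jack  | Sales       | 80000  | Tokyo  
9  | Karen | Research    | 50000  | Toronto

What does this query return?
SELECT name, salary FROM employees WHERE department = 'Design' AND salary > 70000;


Filtering: department = 'Design' AND salary > 70000
Matching: 0 rows

Empty result set (0 rows)


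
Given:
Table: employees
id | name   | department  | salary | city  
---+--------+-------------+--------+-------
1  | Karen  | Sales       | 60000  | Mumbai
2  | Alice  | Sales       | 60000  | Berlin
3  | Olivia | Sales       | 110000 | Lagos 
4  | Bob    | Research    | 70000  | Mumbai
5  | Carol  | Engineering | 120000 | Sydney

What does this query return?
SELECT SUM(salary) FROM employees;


SUM(salary) = 60000 + 60000 + 110000 + 70000 + 120000 = 420000

420000


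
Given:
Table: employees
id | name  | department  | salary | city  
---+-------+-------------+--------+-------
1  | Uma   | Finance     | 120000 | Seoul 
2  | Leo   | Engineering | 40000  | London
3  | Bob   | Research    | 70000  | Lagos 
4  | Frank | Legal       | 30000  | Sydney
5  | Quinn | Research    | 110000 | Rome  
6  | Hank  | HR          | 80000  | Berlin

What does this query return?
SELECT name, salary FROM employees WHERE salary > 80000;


Filtering: salary > 80000
Matching: 2 rows

2 rows:
Uma, 120000
Quinn, 110000


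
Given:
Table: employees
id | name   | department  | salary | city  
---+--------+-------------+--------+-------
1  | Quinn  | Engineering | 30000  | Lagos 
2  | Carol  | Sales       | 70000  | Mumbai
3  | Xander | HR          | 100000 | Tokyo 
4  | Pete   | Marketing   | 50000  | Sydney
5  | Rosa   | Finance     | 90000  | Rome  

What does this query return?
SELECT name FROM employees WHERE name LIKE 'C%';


LIKE 'C%' matches names starting with 'C'
Matching: 1

1 rows:
Carol


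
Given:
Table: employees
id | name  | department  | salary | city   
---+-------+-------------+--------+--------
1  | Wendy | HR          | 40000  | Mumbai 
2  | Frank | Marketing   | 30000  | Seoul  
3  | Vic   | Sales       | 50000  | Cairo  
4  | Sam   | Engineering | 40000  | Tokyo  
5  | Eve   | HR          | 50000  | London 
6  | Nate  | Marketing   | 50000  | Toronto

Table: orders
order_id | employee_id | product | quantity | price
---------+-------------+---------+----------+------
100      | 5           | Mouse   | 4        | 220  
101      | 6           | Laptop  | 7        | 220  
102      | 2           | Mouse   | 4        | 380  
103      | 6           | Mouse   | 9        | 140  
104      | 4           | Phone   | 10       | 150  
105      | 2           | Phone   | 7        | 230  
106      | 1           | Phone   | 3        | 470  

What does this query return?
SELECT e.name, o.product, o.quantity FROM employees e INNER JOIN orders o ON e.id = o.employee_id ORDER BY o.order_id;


Joining employees.id = orders.employee_id:
  employee Eve (id=5) -> order Mouse
  employee Nate (id=6) -> order Laptop
  employee Frank (id=2) -> order Mouse
  employee Nate (id=6) -> order Mouse
  employee Sam (id=4) -> order Phone
  employee Frank (id=2) -> order Phone
  employee Wendy (id=1) -> order Phone


7 rows:
Eve, Mouse, 4
Nate, Laptop, 7
Frank, Mouse, 4
Nate, Mouse, 9
Sam, Phone, 10
Frank, Phone, 7
Wendy, Phone, 3


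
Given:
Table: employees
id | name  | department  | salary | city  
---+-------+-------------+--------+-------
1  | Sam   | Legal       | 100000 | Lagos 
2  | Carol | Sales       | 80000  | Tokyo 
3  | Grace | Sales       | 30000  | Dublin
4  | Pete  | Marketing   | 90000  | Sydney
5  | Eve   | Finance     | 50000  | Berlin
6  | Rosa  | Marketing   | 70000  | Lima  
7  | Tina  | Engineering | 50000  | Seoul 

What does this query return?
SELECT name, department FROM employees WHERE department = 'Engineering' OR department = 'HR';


Filtering: department = 'Engineering' OR 'HR'
Matching: 1 rows

1 rows:
Tina, Engineering


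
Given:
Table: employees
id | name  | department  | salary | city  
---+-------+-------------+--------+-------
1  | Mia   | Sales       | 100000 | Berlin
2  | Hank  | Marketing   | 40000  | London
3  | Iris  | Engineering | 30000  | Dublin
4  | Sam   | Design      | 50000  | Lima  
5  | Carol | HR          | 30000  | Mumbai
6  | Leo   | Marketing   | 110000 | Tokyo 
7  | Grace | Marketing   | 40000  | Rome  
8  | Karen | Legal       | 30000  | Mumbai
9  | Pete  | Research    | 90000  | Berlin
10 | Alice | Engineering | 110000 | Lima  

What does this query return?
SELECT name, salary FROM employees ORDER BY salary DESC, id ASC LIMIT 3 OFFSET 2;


Sort by salary DESC (id ASC tiebreak), then skip 2 and take 3
Rows 3 through 5

3 rows:
Mia, 100000
Pete, 90000
Sam, 50000


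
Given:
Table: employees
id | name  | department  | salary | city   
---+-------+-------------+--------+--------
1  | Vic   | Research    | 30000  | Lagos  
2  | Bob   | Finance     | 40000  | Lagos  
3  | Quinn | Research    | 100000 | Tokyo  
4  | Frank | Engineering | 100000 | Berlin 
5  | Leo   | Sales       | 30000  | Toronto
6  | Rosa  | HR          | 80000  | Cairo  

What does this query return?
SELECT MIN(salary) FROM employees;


Salaries: 30000, 40000, 100000, 100000, 30000, 80000
MIN = 30000

30000


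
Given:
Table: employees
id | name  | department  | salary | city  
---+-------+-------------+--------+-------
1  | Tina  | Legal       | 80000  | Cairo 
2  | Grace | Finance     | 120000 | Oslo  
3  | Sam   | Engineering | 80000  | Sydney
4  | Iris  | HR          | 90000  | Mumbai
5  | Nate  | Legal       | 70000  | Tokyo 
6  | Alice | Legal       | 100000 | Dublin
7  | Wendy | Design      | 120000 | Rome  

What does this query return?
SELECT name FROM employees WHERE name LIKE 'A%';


LIKE 'A%' matches names starting with 'A'
Matching: 1

1 rows:
Alice


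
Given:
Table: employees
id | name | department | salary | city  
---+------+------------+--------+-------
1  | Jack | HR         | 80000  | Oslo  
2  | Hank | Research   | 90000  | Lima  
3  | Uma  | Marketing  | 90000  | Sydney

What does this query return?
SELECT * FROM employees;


SELECT * returns all 3 rows with all columns

3 rows:
1, Jack, HR, 80000, Oslo
2, Hank, Research, 90000, Lima
3, Uma, Marketing, 90000, Sydney


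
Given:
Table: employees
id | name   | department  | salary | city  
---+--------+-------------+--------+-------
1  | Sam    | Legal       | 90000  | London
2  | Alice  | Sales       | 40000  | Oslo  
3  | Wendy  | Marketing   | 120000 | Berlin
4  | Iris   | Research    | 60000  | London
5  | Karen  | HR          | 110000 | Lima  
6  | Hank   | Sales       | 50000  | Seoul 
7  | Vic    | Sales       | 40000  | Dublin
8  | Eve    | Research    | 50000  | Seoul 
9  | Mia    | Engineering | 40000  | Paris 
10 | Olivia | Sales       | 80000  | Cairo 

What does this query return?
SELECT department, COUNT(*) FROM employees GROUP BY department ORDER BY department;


Assigning each row to its department group:
  Sam -> Legal
  Alice -> Sales
  Wendy -> Marketing
  Iris -> Research
  Karen -> HR
  Hank -> Sales
  Vic -> Sales
  Eve -> Research
  Mia -> Engineering
  Olivia -> Sales


6 groups:
Engineering, 1
HR, 1
Legal, 1
Marketing, 1
Research, 2
Sales, 4


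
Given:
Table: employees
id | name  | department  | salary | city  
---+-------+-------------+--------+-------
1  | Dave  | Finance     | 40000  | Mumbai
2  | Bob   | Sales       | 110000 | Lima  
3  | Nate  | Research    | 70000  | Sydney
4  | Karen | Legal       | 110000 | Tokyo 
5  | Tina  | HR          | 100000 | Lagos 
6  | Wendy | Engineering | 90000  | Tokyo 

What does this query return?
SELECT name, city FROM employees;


Projecting columns: name, city

6 rows:
Dave, Mumbai
Bob, Lima
Nate, Sydney
Karen, Tokyo
Tina, Lagos
Wendy, Tokyo


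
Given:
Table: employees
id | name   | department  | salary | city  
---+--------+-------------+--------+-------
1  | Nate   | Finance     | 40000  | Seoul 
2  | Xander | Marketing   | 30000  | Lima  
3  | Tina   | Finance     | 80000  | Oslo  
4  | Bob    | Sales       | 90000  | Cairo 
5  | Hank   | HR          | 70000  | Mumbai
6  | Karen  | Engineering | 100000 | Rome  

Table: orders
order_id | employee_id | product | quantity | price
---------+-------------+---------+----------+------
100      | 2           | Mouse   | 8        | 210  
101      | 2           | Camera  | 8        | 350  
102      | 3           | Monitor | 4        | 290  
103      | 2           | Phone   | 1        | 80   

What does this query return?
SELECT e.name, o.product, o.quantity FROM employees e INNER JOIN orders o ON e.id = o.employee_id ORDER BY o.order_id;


Joining employees.id = orders.employee_id:
  employee Xander (id=2) -> order Mouse
  employee Xander (id=2) -> order Camera
  employee Tina (id=3) -> order Monitor
  employee Xander (id=2) -> order Phone


4 rows:
Xander, Mouse, 8
Xander, Camera, 8
Tina, Monitor, 4
Xander, Phone, 1


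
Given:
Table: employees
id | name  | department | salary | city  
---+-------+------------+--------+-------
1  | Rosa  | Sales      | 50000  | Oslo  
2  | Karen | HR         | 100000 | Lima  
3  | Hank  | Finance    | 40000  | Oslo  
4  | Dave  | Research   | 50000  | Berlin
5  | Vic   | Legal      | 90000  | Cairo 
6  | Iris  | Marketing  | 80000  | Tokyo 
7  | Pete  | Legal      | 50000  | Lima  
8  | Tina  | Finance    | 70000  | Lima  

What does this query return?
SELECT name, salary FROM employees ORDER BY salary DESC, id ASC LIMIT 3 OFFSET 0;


Sort by salary DESC (id ASC tiebreak), then skip 0 and take 3
Rows 1 through 3

3 rows:
Karen, 100000
Vic, 90000
Iris, 80000


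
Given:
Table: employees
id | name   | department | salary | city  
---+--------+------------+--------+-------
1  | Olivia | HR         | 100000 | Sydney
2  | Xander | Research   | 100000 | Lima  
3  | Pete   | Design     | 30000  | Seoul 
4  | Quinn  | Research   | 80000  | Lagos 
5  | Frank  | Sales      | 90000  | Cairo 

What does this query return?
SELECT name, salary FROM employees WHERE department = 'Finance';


Filtering: department = 'Finance'
Matching rows: 0

Empty result set (0 rows)


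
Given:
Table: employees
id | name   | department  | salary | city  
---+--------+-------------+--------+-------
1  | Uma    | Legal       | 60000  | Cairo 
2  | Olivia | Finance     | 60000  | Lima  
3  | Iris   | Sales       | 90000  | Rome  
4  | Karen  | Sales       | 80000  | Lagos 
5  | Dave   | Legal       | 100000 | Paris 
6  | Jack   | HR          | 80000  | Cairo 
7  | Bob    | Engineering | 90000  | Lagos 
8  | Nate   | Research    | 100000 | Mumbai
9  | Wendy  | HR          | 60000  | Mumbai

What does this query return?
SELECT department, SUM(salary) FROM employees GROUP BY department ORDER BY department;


Summing salary within each department:
  Engineering: 90000 = 90000
  Finance: 60000 = 60000
  HR: 80000 + 60000 = 140000
  Legal: 60000 + 100000 = 160000
  Research: 100000 = 100000
  Sales: 90000 + 80000 = 170000


6 groups:
Engineering, 90000
Finance, 60000
HR, 140000
Legal, 160000
Research, 100000
Sales, 170000


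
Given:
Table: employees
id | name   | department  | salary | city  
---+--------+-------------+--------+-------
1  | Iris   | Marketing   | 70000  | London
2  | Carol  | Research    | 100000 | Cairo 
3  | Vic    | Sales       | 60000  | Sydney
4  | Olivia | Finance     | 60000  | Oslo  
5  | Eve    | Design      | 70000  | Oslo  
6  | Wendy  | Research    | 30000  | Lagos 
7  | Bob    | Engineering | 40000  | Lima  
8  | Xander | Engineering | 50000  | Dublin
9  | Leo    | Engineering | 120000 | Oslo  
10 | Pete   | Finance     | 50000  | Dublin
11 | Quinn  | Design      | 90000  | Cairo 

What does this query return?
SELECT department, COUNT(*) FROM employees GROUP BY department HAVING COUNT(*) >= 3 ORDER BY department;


Groups with count >= 3:
  Engineering: 3 -> PASS
  Design: 2 -> filtered out
  Finance: 2 -> filtered out
  Marketing: 1 -> filtered out
  Research: 2 -> filtered out
  Sales: 1 -> filtered out


1 groups:
Engineering, 3


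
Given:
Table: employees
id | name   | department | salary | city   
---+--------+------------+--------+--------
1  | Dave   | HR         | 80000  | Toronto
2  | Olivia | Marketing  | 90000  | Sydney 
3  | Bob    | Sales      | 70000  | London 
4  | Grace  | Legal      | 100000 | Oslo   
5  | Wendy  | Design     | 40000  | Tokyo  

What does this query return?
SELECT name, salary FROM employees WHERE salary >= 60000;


Filtering: salary >= 60000
Matching: 4 rows

4 rows:
Dave, 80000
Olivia, 90000
Bob, 70000
Grace, 100000


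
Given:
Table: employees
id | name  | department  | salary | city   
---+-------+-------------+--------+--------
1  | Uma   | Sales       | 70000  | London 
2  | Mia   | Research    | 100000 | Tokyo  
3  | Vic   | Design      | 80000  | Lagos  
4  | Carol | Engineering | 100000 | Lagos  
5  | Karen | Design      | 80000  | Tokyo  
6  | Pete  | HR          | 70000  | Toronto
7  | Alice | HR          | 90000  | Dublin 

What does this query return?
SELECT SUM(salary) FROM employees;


SUM(salary) = 70000 + 100000 + 80000 + 100000 + 80000 + 70000 + 90000 = 590000

590000


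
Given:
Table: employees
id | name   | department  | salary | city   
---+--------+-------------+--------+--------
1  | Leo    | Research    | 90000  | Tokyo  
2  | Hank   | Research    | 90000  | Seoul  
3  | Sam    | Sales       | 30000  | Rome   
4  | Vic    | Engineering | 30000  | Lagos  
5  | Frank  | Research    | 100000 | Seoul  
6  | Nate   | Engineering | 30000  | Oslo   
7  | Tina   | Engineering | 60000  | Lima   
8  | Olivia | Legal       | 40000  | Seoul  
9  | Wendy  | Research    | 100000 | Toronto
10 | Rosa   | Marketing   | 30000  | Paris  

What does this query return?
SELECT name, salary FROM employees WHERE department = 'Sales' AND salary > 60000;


Filtering: department = 'Sales' AND salary > 60000
Matching: 0 rows

Empty result set (0 rows)


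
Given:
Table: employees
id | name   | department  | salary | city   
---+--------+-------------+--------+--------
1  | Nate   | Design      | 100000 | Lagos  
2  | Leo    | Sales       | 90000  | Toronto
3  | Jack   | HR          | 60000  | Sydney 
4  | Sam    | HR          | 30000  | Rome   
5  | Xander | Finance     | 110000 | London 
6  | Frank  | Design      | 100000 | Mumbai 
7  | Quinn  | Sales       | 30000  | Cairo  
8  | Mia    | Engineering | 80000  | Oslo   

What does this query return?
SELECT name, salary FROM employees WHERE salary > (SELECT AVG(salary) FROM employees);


Subquery: AVG(salary) = 75000.0
Filtering: salary > 75000.0
  Nate (100000) -> MATCH
  Leo (90000) -> MATCH
  Xander (110000) -> MATCH
  Frank (100000) -> MATCH
  Mia (80000) -> MATCH


5 rows:
Nate, 100000
Leo, 90000
Xander, 110000
Frank, 100000
Mia, 80000


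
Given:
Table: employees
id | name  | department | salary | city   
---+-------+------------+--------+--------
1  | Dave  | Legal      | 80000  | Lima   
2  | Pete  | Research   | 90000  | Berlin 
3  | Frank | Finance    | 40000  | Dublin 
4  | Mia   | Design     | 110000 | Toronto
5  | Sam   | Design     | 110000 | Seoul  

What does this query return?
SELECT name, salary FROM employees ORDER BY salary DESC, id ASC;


Sorting by salary DESC, then id ASC for ties

5 rows:
Mia, 110000
Sam, 110000
Pete, 90000
Dave, 80000
Frank, 40000


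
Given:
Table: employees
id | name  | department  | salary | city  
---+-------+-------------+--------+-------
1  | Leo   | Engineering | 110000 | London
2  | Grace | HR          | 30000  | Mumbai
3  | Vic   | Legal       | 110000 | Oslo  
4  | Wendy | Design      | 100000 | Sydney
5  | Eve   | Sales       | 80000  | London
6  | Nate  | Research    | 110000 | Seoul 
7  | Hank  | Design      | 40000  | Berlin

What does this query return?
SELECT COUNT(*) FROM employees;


COUNT(*) counts all rows

7
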